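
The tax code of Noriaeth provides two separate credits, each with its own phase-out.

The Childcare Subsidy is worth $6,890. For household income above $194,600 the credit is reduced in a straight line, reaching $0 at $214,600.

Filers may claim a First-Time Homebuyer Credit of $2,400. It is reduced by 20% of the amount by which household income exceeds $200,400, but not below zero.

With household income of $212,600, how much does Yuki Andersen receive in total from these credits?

Childcare Subsidy: $212,600 is $18,000 into a $20,000 phase-out range, leaving 2,000/20,000 of the credit: $6,890 × 2,000/20,000 = $689.
First-Time Homebuyer Credit: 20% of the $12,200 excess over $200,400 is $2,440 ≥ base, so the credit is $0.
Total: $689 + $0 = $689.

$689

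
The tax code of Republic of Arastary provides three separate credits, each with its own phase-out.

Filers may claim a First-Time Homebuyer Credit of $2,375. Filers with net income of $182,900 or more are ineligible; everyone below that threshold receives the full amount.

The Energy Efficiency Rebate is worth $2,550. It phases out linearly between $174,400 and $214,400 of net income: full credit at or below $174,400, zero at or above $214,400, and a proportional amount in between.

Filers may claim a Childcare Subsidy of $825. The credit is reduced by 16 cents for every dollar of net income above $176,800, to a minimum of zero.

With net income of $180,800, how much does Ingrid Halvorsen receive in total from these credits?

$4,702

First-Time Homebuyer Credit: $180,800 is below the $182,900 cutoff, so the full $2,375 applies.
Energy Efficiency Rebate: $180,800 is $6,400 into a $40,000 phase-out range, leaving 33,600/40,000 of the credit: $2,550 × 33,600/40,000 = $2,142.
Childcare Subsidy: 16% of the $4,000 excess over $176,800 is $640; credit = $825 − $640 = $185.
Total: $2,375 + $2,142 + $185 = $4,702.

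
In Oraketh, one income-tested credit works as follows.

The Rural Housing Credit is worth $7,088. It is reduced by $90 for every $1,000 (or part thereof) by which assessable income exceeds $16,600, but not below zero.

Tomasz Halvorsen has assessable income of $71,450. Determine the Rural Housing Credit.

$2,138

Rural Housing Credit: income exceeds $16,600 by $54,850, which is 55 full-or-partial $1,000 increments; reduction = 55 × $90 = $4,950, leaving $2,138.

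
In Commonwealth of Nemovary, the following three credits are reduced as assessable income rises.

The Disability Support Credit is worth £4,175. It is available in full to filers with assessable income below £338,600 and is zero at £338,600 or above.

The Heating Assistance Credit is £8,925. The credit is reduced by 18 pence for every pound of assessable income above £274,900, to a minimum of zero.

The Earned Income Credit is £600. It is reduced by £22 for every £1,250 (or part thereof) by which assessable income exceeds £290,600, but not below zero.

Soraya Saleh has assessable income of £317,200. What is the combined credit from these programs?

Disability Support Credit: £317,200 is below the £338,600 cutoff, so the full £4,175 applies.
Heating Assistance Credit: 18% of the £42,300 excess over £274,900 is £7,614; credit = £8,925 − £7,614 = £1,311.
Earned Income Credit: income exceeds £290,600 by £26,600, which is 22 full-or-partial £1,250 increments; reduction = 22 × £22 = £484, leaving £116.
Total: £4,175 + £1,311 + £116 = £5,602.

£5,602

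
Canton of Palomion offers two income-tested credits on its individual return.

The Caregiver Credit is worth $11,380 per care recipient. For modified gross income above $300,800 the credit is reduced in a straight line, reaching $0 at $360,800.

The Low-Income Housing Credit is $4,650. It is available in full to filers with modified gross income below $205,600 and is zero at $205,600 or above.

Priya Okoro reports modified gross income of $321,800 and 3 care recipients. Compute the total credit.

Caregiver Credit: base = 3 × $11,380 = $34,140. $321,800 is $21,000 into a $60,000 phase-out range, leaving 39,000/60,000 of the credit: $34,140 × 39,000/60,000 = $22,191.
Low-Income Housing Credit: $321,800 meets or exceeds the $205,600 cutoff, so the credit is $0.
Total: $22,191 + $0 = $22,191.

$22,191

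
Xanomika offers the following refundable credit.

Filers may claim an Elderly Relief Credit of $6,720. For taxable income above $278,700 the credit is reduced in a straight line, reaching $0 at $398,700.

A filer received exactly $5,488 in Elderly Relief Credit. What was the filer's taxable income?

$300,700

$5,488 is 5,488/6,720 of the full $6,720, so 1,232/6,720 of the $120,000 range has been used: income = $278,700 + $120,000 × 1,232/6,720 = $300,700.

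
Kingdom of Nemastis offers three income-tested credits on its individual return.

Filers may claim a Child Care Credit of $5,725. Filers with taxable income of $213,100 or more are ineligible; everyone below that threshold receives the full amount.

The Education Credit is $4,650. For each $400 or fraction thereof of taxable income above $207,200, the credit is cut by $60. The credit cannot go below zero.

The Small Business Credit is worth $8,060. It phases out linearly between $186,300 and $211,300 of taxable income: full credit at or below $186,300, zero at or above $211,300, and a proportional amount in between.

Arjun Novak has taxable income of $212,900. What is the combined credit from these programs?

Child Care Credit: $212,900 is below the $213,100 cutoff, so the full $5,725 applies.
Education Credit: income exceeds $207,200 by $5,700, which is 15 full-or-partial $400 increments; reduction = 15 × $60 = $900, leaving $3,750.
Small Business Credit: $212,900 is at or above $211,300, so the credit is $0.
Total: $5,725 + $3,750 + $0 = $9,475.

$9,475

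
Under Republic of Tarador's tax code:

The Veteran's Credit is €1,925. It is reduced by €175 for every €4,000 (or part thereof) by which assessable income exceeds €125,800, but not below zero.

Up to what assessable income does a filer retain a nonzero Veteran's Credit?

€165,800

After 10 increments the reduction is 10 × €175 = €1,750, leaving €175; one more increment wipes it out. Increment 10 ends at excess 10 × €4,000 = €40,000, so the highest qualifying income is €125,800 + €40,000 = €165,800.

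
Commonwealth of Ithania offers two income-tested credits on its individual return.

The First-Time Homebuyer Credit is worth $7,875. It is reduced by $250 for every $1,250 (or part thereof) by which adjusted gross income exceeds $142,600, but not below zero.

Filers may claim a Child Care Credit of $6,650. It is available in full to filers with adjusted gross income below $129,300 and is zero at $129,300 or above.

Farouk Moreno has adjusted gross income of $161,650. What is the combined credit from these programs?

$3,875

First-Time Homebuyer Credit: income exceeds $142,600 by $19,050, which is 16 full-or-partial $1,250 increments; reduction = 16 × $250 = $4,000, leaving $3,875.
Child Care Credit: $161,650 meets or exceeds the $129,300 cutoff, so the credit is $0.
Total: $3,875 + $0 = $3,875.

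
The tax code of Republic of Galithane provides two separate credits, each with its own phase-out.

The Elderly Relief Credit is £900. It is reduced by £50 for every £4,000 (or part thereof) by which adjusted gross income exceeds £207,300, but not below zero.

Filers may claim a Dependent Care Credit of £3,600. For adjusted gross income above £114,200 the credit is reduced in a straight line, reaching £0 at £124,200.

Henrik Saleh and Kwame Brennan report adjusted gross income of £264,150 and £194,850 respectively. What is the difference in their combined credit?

£750

Henrik (£264,150): Elderly Relief Credit: income exceeds £207,300 by £56,850, which is 15 full-or-partial £4,000 increments; reduction = 15 × £50 = £750, leaving £150. Dependent Care Credit: £264,150 is at or above £124,200, so the credit is £0. total £150 + £0 = £150
Kwame (£194,850): Elderly Relief Credit: £194,850 is at or below the £207,300 threshold, so the full £900 applies. Dependent Care Credit: £194,850 is at or above £124,200, so the credit is £0. total £900 + £0 = £900
Difference: |£150 − £900| = £750.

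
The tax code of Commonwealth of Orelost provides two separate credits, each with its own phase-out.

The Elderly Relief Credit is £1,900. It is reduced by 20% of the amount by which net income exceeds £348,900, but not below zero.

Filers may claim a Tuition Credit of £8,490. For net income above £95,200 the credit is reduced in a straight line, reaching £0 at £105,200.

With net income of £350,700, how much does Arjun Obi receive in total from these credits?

Elderly Relief Credit: 20% of the £1,800 excess over £348,900 is £360; credit = £1,900 − £360 = £1,540.
Tuition Credit: £350,700 is at or above £105,200, so the credit is £0.
Total: £1,540 + £0 = £1,540.

£1,540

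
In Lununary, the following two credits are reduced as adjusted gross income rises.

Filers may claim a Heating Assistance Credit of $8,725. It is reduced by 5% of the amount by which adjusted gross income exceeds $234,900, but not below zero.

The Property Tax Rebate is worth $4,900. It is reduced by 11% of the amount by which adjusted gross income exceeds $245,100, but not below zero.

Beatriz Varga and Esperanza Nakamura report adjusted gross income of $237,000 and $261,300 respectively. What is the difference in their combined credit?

Beatriz ($237,000): Heating Assistance Credit: 5% of the $2,100 excess over $234,900 is $105; credit = $8,725 − $105 = $8,620. Property Tax Rebate: $237,000 is at or below the $245,100 threshold, so the full $4,900 applies. total $8,620 + $4,900 = $13,520
Esperanza ($261,300): Heating Assistance Credit: 5% of the $26,400 excess over $234,900 is $1,320; credit = $8,725 − $1,320 = $7,405. Property Tax Rebate: 11% of the $16,200 excess over $245,100 is $1,782; credit = $4,900 − $1,782 = $3,118. total $7,405 + $3,118 = $10,523
Difference: |$13,520 − $10,523| = $2,997.

$2,997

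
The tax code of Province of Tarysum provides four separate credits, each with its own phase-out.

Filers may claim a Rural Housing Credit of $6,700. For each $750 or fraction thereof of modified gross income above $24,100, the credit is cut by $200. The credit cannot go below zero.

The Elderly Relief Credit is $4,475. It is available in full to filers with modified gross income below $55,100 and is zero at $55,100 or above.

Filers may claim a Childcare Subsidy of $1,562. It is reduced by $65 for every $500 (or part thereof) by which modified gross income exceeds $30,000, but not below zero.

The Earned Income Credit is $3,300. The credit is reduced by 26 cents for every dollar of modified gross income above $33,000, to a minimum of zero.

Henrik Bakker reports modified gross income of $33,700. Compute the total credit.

$12,735

Rural Housing Credit: income exceeds $24,100 by $9,600, which is 13 full-or-partial $750 increments; reduction = 13 × $200 = $2,600, leaving $4,100.
Elderly Relief Credit: $33,700 is below the $55,100 cutoff, so the full $4,475 applies.
Childcare Subsidy: income exceeds $30,000 by $3,700, which is 8 full-or-partial $500 increments; reduction = 8 × $65 = $520, leaving $1,042.
Earned Income Credit: 26% of the $700 excess over $33,000 is $182; credit = $3,300 − $182 = $3,118.
Total: $4,100 + $4,475 + $1,042 + $3,118 = $12,735.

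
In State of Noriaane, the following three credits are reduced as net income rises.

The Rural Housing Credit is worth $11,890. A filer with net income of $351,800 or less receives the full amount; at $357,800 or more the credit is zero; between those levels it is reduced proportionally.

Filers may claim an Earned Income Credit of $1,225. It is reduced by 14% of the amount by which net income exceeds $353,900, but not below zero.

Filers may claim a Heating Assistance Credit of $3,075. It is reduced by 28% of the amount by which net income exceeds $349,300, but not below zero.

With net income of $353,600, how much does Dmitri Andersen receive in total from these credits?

Rural Housing Credit: $353,600 is $1,800 into a $6,000 phase-out range, leaving 4,200/6,000 of the credit: $11,890 × 4,200/6,000 = $8,323.
Earned Income Credit: $353,600 is at or below the $353,900 threshold, so the full $1,225 applies.
Heating Assistance Credit: 28% of the $4,300 excess over $349,300 is $1,204; credit = $3,075 − $1,204 = $1,871.
Total: $8,323 + $1,225 + $1,871 = $11,419.

$11,419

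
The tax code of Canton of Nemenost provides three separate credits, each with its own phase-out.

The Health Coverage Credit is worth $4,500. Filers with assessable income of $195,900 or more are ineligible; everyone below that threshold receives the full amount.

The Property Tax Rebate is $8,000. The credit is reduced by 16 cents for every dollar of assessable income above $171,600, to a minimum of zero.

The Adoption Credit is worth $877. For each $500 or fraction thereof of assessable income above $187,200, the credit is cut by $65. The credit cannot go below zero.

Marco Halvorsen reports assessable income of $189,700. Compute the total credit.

Health Coverage Credit: $189,700 is below the $195,900 cutoff, so the full $4,500 applies.
Property Tax Rebate: 16% of the $18,100 excess over $171,600 is $2,896; credit = $8,000 − $2,896 = $5,104.
Adoption Credit: income exceeds $187,200 by $2,500, which is 5 full-or-partial $500 increments; reduction = 5 × $65 = $325, leaving $552.
Total: $4,500 + $5,104 + $552 = $10,156.

$10,156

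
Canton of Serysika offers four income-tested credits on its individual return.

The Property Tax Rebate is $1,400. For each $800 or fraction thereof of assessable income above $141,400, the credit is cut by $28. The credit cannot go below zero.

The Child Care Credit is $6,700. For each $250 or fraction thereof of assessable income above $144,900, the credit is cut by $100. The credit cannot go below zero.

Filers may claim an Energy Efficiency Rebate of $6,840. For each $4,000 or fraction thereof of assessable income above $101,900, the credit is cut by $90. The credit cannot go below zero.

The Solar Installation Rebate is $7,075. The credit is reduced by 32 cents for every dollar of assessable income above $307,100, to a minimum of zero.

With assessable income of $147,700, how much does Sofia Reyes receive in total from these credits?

$19,511

Property Tax Rebate: income exceeds $141,400 by $6,300, which is 8 full-or-partial $800 increments; reduction = 8 × $28 = $224, leaving $1,176.
Child Care Credit: income exceeds $144,900 by $2,800, which is 12 full-or-partial $250 increments; reduction = 12 × $100 = $1,200, leaving $5,500.
Energy Efficiency Rebate: income exceeds $101,900 by $45,800, which is 12 full-or-partial $4,000 increments; reduction = 12 × $90 = $1,080, leaving $5,760.
Solar Installation Rebate: $147,700 is at or below the $307,100 threshold, so the full $7,075 applies.
Total: $1,176 + $5,500 + $5,760 + $7,075 = $19,511.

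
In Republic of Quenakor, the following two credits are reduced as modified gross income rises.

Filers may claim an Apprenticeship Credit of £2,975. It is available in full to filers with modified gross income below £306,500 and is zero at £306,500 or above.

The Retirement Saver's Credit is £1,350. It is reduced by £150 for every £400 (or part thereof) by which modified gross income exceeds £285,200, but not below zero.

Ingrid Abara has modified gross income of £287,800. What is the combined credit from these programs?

£3,275

Apprenticeship Credit: £287,800 is below the £306,500 cutoff, so the full £2,975 applies.
Retirement Saver's Credit: income exceeds £285,200 by £2,600, which is 7 full-or-partial £400 increments; reduction = 7 × £150 = £1,050, leaving £300.
Total: £2,975 + £300 = £3,275.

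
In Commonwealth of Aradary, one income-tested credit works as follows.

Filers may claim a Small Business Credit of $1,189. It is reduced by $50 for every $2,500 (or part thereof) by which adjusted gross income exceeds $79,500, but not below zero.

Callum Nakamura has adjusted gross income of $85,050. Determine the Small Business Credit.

Small Business Credit: income exceeds $79,500 by $5,550, which is 3 full-or-partial $2,500 increments; reduction = 3 × $50 = $150, leaving $1,039.

$1,039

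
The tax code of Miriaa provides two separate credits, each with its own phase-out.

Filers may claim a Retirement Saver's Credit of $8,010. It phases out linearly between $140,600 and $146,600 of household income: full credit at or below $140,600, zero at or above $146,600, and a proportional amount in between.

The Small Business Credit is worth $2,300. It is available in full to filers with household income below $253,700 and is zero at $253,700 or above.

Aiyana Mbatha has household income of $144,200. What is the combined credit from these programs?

$5,504

Retirement Saver's Credit: $144,200 is $3,600 into a $6,000 phase-out range, leaving 2,400/6,000 of the credit: $8,010 × 2,400/6,000 = $3,204.
Small Business Credit: $144,200 is below the $253,700 cutoff, so the full $2,300 applies.
Total: $3,204 + $2,300 = $5,504.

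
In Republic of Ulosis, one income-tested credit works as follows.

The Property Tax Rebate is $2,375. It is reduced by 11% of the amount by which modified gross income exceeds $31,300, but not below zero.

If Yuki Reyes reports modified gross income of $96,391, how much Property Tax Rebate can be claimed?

$0

Property Tax Rebate: 11% of the $65,091 excess over $31,300 is $7,160.01 ≥ base, so the credit is $0.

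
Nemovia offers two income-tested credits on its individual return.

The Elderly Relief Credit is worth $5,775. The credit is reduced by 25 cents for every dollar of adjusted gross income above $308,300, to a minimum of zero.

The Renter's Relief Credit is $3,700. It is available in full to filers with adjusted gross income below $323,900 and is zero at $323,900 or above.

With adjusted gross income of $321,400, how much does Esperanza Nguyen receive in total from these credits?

Elderly Relief Credit: 25% of the $13,100 excess over $308,300 is $3,275; credit = $5,775 − $3,275 = $2,500.
Renter's Relief Credit: $321,400 is below the $323,900 cutoff, so the full $3,700 applies.
Total: $2,500 + $3,700 = $6,200.

$6,200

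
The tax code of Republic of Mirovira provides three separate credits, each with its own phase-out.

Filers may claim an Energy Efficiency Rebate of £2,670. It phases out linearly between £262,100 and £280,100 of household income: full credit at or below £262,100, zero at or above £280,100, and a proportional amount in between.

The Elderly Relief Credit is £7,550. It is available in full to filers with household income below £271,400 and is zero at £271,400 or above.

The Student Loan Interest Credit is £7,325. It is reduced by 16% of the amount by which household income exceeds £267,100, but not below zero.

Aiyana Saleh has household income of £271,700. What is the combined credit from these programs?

£7,835

Energy Efficiency Rebate: £271,700 is £9,600 into a £18,000 phase-out range, leaving 8,400/18,000 of the credit: £2,670 × 8,400/18,000 = £1,246.
Elderly Relief Credit: £271,700 meets or exceeds the £271,400 cutoff, so the credit is £0.
Student Loan Interest Credit: 16% of the £4,600 excess over £267,100 is £736; credit = £7,325 − £736 = £6,589.
Total: £1,246 + £0 + £6,589 = £7,835.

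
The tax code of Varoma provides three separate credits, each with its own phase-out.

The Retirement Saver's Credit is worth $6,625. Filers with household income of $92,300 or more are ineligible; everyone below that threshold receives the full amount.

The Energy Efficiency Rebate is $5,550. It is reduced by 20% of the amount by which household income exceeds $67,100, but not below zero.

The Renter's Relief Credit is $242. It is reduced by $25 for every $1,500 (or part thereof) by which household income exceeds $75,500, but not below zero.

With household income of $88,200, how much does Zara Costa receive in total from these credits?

$7,972

Retirement Saver's Credit: $88,200 is below the $92,300 cutoff, so the full $6,625 applies.
Energy Efficiency Rebate: 20% of the $21,100 excess over $67,100 is $4,220; credit = $5,550 − $4,220 = $1,330.
Renter's Relief Credit: income exceeds $75,500 by $12,700, which is 9 full-or-partial $1,500 increments; reduction = 9 × $25 = $225, leaving $17.
Total: $6,625 + $1,330 + $17 = $7,972.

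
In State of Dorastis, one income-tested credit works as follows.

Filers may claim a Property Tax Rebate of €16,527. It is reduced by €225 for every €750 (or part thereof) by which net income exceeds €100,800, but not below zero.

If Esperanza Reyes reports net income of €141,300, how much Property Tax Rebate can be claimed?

Property Tax Rebate: income exceeds €100,800 by €40,500, which is 54 full-or-partial €750 increments; reduction = 54 × €225 = €12,150, leaving €4,377.

€4,377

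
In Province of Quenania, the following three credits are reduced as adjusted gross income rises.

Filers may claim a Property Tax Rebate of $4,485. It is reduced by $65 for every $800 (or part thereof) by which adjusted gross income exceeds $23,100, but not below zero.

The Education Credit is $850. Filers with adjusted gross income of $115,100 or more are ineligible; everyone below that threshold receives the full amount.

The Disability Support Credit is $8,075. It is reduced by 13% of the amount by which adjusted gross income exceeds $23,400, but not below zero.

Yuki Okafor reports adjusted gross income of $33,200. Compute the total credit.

$11,291

Property Tax Rebate: income exceeds $23,100 by $10,100, which is 13 full-or-partial $800 increments; reduction = 13 × $65 = $845, leaving $3,640.
Education Credit: $33,200 is below the $115,100 cutoff, so the full $850 applies.
Disability Support Credit: 13% of the $9,800 excess over $23,400 is $1,274; credit = $8,075 − $1,274 = $6,801.
Total: $3,640 + $850 + $6,801 = $11,291.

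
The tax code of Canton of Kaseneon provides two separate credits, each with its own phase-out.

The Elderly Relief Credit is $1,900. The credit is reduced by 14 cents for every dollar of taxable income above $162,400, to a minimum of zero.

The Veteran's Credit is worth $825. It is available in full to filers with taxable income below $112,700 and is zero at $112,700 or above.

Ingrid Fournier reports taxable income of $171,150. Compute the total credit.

Elderly Relief Credit: 14% of the $8,750 excess over $162,400 is $1,225; credit = $1,900 − $1,225 = $675.
Veteran's Credit: $171,150 meets or exceeds the $112,700 cutoff, so the credit is $0.
Total: $675 + $0 = $675.

$675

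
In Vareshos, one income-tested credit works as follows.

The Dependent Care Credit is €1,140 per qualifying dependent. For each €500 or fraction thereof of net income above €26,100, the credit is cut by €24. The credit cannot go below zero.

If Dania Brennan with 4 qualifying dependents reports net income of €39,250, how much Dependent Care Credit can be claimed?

Dependent Care Credit: base = 4 × €1,140 = €4,560. income exceeds €26,100 by €13,150, which is 27 full-or-partial €500 increments; reduction = 27 × €24 = €648, leaving €3,912.

€3,912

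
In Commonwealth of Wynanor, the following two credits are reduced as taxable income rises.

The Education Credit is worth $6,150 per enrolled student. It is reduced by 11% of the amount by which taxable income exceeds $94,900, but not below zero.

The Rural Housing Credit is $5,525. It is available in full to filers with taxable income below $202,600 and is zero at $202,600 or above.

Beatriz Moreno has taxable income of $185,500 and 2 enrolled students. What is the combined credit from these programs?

Education Credit: base = 2 × $6,150 = $12,300. 11% of the $90,600 excess over $94,900 is $9,966; credit = $12,300 − $9,966 = $2,334.
Rural Housing Credit: $185,500 is below the $202,600 cutoff, so the full $5,525 applies.
Total: $2,334 + $5,525 = $7,859.

$7,859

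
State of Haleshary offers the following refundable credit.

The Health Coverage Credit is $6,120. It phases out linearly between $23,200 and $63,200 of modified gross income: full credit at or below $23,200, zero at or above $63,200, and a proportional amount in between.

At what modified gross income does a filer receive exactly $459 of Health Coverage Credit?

$459 is 459/6,120 of the full $6,120, so 5,661/6,120 of the $40,000 range has been used: income = $23,200 + $40,000 × 5,661/6,120 = $60,200.

$60,200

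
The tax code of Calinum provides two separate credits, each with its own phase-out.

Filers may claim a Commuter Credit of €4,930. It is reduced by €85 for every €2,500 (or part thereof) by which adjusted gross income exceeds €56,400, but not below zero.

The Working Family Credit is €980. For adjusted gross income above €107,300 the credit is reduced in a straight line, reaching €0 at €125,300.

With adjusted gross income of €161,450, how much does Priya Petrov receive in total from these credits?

€1,275

Commuter Credit: income exceeds €56,400 by €105,050, which is 43 full-or-partial €2,500 increments; reduction = 43 × €85 = €3,655, leaving €1,275.
Working Family Credit: €161,450 is at or above €125,300, so the credit is €0.
Total: €1,275 + €0 = €1,275.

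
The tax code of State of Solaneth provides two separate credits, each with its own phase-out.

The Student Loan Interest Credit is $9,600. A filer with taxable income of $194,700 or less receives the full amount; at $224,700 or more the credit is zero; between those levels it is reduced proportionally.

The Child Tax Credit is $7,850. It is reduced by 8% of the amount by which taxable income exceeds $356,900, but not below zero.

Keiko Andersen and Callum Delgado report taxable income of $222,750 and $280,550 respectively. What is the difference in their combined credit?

$624

Keiko ($222,750): Student Loan Interest Credit: $222,750 is $28,050 into a $30,000 phase-out range, leaving 1,950/30,000 of the credit: $9,600 × 1,950/30,000 = $624. Child Tax Credit: $222,750 is at or below the $356,900 threshold, so the full $7,850 applies. total $624 + $7,850 = $8,474
Callum ($280,550): Student Loan Interest Credit: $280,550 is at or above $224,700, so the credit is $0. Child Tax Credit: $280,550 is at or below the $356,900 threshold, so the full $7,850 applies. total $0 + $7,850 = $7,850
Difference: |$8,474 − $7,850| = $624.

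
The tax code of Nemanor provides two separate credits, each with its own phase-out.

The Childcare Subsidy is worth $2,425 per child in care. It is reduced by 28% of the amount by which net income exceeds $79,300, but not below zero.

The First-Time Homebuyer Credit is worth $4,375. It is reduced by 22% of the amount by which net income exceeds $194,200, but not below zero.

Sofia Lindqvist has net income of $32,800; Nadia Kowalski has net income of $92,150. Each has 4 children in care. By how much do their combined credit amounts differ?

Sofia ($32,800): Childcare Subsidy: base = 4 × $2,425 = $9,700. $32,800 is at or below the $79,300 threshold, so the full $9,700 applies. First-Time Homebuyer Credit: $32,800 is at or below the $194,200 threshold, so the full $4,375 applies. total $9,700 + $4,375 = $14,075
Nadia ($92,150): Childcare Subsidy: base = 4 × $2,425 = $9,700. 28% of the $12,850 excess over $79,300 is $3,598; credit = $9,700 − $3,598 = $6,102. First-Time Homebuyer Credit: $92,150 is at or below the $194,200 threshold, so the full $4,375 applies. total $6,102 + $4,375 = $10,477
Difference: |$14,075 − $10,477| = $3,598.

$3,598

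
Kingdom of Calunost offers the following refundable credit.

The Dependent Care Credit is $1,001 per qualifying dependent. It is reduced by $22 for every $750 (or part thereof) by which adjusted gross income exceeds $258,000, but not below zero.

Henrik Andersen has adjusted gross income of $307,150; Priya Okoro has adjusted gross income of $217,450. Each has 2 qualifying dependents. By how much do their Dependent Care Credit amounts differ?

Henrik ($307,150): Dependent Care Credit: base = 2 × $1,001 = $2,002. income exceeds $258,000 by $49,150, which is 66 full-or-partial $750 increments; reduction = 66 × $22 = $1,452, leaving $550.
Priya ($217,450): Dependent Care Credit: base = 2 × $1,001 = $2,002. $217,450 is at or below the $258,000 threshold, so the full $2,002 applies.
Difference: |$550 − $2,002| = $1,452.

$1,452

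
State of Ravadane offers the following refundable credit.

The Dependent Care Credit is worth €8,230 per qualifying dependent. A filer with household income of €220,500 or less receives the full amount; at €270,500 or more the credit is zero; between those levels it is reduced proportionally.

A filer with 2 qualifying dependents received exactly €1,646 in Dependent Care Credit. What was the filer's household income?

Full credit = 2 × €8,230 = €16,460.
€1,646 is 1,646/16,460 of the full €16,460, so 14,814/16,460 of the €50,000 range has been used: income = €220,500 + €50,000 × 14,814/16,460 = €265,500.

€265,500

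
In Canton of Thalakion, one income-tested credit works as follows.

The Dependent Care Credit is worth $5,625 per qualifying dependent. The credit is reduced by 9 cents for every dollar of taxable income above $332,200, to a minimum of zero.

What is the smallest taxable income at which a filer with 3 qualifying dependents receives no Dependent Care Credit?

$519,700

Full credit = 3 × $5,625 = $16,875.
The credit falls by 9% of each dollar above $332,200, so it reaches zero when the excess is $16,875 / 9% = $187,500: income = $332,200 + $187,500 = $519,700.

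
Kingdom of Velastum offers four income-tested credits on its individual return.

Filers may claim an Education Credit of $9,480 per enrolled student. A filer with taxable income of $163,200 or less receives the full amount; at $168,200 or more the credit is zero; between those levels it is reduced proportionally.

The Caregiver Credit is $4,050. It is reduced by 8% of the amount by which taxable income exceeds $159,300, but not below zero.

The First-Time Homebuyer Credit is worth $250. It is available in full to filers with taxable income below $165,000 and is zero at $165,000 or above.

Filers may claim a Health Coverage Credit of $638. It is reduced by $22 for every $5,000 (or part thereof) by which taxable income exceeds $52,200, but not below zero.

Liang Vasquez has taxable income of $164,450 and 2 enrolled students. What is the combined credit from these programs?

$18,240

Education Credit: base = 2 × $9,480 = $18,960. $164,450 is $1,250 into a $5,000 phase-out range, leaving 3,750/5,000 of the credit: $18,960 × 3,750/5,000 = $14,220.
Caregiver Credit: 8% of the $5,150 excess over $159,300 is $412; credit = $4,050 − $412 = $3,638.
First-Time Homebuyer Credit: $164,450 is below the $165,000 cutoff, so the full $250 applies.
Health Coverage Credit: income exceeds $52,200 by $112,250, which is 23 full-or-partial $5,000 increments; reduction = 23 × $22 = $506, leaving $132.
Total: $14,220 + $3,638 + $250 + $132 = $18,240.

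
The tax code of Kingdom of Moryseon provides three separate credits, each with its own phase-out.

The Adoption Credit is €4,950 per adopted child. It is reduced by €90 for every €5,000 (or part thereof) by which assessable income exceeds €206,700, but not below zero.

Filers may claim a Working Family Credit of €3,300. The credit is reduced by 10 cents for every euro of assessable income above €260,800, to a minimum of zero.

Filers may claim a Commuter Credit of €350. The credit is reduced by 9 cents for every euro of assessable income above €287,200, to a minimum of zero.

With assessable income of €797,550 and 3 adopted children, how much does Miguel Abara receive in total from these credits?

Adoption Credit: base = 3 × €4,950 = €14,850. income exceeds €206,700 by €590,850, which is 119 full-or-partial €5,000 increments; reduction = 119 × €90 = €10,710, leaving €4,140.
Working Family Credit: 10% of the €536,750 excess over €260,800 is €53,675 ≥ base, so the credit is €0.
Commuter Credit: 9% of the €510,350 excess over €287,200 is €45,931.50 ≥ base, so the credit is €0.
Total: €4,140 + €0 + €0 = €4,140.

€4,140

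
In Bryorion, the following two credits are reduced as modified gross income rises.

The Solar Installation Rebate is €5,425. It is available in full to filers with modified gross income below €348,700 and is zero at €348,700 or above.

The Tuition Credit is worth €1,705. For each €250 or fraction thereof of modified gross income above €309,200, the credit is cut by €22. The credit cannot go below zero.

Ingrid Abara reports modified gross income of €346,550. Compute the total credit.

€5,425

Solar Installation Rebate: €346,550 is below the €348,700 cutoff, so the full €5,425 applies.
Tuition Credit: income exceeds €309,200 by €37,350 → 150 increments × €22 = €3,300 ≥ base, so the credit is €0.
Total: €5,425 + €0 = €5,425.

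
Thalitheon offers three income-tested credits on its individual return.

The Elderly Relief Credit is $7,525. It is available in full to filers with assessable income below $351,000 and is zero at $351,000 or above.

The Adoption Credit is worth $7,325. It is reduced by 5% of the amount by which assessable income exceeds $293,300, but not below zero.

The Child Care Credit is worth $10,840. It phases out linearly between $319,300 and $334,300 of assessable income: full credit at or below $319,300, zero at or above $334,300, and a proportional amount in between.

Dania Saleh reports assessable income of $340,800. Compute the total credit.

$12,475

Elderly Relief Credit: $340,800 is below the $351,000 cutoff, so the full $7,525 applies.
Adoption Credit: 5% of the $47,500 excess over $293,300 is $2,375; credit = $7,325 − $2,375 = $4,950.
Child Care Credit: $340,800 is at or above $334,300, so the credit is $0.
Total: $7,525 + $4,950 + $0 = $12,475.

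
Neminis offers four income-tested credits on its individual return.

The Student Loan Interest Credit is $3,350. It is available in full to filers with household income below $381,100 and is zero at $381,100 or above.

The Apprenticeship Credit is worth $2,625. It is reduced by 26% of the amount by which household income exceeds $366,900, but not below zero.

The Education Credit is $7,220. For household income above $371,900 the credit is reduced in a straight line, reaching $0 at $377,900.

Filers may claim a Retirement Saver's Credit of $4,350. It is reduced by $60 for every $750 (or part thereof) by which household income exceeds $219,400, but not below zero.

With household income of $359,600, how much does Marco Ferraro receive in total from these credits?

Student Loan Interest Credit: $359,600 is below the $381,100 cutoff, so the full $3,350 applies.
Apprenticeship Credit: $359,600 is at or below the $366,900 threshold, so the full $2,625 applies.
Education Credit: $359,600 is at or below the $371,900 threshold, so the full $7,220 applies.
Retirement Saver's Credit: income exceeds $219,400 by $140,200 → 187 increments × $60 = $11,220 ≥ base, so the credit is $0.
Total: $3,350 + $2,625 + $7,220 + $0 = $13,195.

$13,195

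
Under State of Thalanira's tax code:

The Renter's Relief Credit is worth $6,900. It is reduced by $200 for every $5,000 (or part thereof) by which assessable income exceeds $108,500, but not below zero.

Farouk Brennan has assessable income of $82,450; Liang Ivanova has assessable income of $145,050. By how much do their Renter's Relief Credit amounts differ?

Farouk ($82,450): Renter's Relief Credit: $82,450 is at or below the $108,500 threshold, so the full $6,900 applies.
Liang ($145,050): Renter's Relief Credit: income exceeds $108,500 by $36,550, which is 8 full-or-partial $5,000 increments; reduction = 8 × $200 = $1,600, leaving $5,300.
Difference: |$6,900 − $5,300| = $1,600.

$1,600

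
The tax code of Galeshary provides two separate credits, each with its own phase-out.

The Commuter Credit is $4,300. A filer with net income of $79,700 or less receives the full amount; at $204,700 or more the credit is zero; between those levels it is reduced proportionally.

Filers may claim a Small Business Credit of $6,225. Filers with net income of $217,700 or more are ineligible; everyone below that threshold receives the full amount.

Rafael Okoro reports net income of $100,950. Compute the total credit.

Commuter Credit: $100,950 is $21,250 into a $125,000 phase-out range, leaving 103,750/125,000 of the credit: $4,300 × 103,750/125,000 = $3,569.
Small Business Credit: $100,950 is below the $217,700 cutoff, so the full $6,225 applies.
Total: $3,569 + $6,225 = $9,794.

$9,794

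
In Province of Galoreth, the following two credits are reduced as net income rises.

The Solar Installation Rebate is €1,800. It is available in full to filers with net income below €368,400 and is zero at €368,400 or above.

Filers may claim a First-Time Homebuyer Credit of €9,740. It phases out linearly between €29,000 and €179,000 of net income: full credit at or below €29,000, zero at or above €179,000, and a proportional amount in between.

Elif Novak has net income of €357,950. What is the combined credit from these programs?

Solar Installation Rebate: €357,950 is below the €368,400 cutoff, so the full €1,800 applies.
First-Time Homebuyer Credit: €357,950 is at or above €179,000, so the credit is €0.
Total: €1,800 + €0 = €1,800.

€1,800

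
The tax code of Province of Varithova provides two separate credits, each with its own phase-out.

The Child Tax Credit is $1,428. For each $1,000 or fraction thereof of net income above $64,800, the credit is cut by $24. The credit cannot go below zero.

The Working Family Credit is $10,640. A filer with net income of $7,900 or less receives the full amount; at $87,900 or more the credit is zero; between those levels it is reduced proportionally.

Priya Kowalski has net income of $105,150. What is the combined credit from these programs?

$444

Child Tax Credit: income exceeds $64,800 by $40,350, which is 41 full-or-partial $1,000 increments; reduction = 41 × $24 = $984, leaving $444.
Working Family Credit: $105,150 is at or above $87,900, so the credit is $0.
Total: $444 + $0 = $444.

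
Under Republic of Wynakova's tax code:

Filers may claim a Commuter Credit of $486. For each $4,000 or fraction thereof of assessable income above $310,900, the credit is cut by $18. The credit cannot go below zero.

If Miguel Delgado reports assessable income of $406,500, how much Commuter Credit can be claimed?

Commuter Credit: income exceeds $310,900 by $95,600, which is 24 full-or-partial $4,000 increments; reduction = 24 × $18 = $432, leaving $54.

$54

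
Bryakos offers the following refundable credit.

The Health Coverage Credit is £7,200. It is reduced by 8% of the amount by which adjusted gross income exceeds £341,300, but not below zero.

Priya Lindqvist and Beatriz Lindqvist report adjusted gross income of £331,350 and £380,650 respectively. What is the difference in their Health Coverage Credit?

Priya (£331,350): Health Coverage Credit: £331,350 is at or below the £341,300 threshold, so the full £7,200 applies.
Beatriz (£380,650): Health Coverage Credit: 8% of the £39,350 excess over £341,300 is £3,148; credit = £7,200 − £3,148 = £4,052.
Difference: |£7,200 − £4,052| = £3,148.

£3,148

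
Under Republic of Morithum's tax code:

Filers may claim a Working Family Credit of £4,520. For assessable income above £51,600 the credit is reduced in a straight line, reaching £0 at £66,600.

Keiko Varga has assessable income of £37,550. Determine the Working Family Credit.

Working Family Credit: £37,550 is at or below the £51,600 threshold, so the full £4,520 applies.

£4,520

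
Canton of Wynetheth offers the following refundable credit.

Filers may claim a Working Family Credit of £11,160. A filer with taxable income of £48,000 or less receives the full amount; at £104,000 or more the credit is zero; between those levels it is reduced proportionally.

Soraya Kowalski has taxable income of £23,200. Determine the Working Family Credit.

Working Family Credit: £23,200 is at or below the £48,000 threshold, so the full £11,160 applies.

£11,160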